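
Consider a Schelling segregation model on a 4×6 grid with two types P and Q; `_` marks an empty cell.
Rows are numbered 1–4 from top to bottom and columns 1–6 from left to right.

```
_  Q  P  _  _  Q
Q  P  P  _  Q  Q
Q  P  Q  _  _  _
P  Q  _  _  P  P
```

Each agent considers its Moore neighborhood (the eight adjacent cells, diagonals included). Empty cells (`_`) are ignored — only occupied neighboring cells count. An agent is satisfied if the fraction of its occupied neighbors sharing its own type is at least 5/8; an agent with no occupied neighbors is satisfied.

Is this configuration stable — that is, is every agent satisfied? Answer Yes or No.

No

Row 1: (1,2)Q 1/4 not · (1,3)P 2/3 satisfied · (1,6)Q 2/2 satisfied
Row 2: (2,1)Q 2/4 not · (2,2)P 3/7 not · (2,3)P 3/5 not · (2,5)Q 2/2 satisfied · (2,6)Q 2/2 satisfied
Row 3: (3,1)Q 2/5 not · (3,2)P 3/7 not · (3,3)Q 1/4 not
Row 4: (4,1)P 1/3 not · (4,2)Q 2/4 not · (4,5)P 1/1 satisfied · (4,6)P 1/1 satisfied
For instance (1,2) has only 1/4 same-type neighbors, below 5/8.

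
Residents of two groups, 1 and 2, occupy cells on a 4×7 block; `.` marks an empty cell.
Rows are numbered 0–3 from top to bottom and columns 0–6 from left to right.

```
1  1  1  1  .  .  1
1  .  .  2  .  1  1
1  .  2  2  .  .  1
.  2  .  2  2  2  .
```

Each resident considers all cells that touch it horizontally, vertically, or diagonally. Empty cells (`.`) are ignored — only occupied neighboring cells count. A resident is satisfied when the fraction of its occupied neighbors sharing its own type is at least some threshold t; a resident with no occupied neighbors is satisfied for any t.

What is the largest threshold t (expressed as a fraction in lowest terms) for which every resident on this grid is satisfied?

1/2

(0,0)1 2/2
(0,1)1 3/3
(0,2)1 2/3
(0,3)1 1/2
(0,6)1 2/2
(1,0)1 3/3
(1,3)2 2/4
(1,5)1 3/3
(1,6)1 3/3
(2,0)1 1/2
(2,2)2 4/4
(2,3)2 4/4
(2,6)1 2/3
(3,1)2 1/2
(3,3)2 3/3
(3,4)2 3/3
(3,5)2 1/2
The smallest same-type fraction is 1/2 at (0,3), which reduces to 1/2. Any threshold above that leaves this resident unsatisfied.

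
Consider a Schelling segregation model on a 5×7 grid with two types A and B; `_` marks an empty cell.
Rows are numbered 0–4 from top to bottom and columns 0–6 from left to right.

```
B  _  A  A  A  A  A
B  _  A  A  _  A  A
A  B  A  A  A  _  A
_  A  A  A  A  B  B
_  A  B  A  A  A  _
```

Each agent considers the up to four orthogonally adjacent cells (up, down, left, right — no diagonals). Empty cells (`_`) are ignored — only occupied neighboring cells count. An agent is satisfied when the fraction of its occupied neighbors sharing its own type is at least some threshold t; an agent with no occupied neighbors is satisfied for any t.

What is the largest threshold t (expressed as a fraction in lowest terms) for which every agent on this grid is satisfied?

0/1

(0,0)B 1/1
(0,2)A 2/2
(0,3)A 3/3
(0,4)A 2/2
(0,5)A 3/3
(0,6)A 2/2
(1,0)B 1/2
(1,2)A 3/3
(1,3)A 3/3
(1,5)A 2/2
(1,6)A 3/3
(2,0)A 0/2
(2,1)B 0/3
(2,2)A 3/4
(2,3)A 4/4
(2,4)A 2/2
(2,6)A 1/2
(3,1)A 2/3
(3,2)A 3/4
(3,3)A 4/4
(3,4)A 3/4
(3,5)B 1/3
(3,6)B 1/2
(4,1)A 1/2
(4,2)B 0/3
(4,3)A 2/3
(4,4)A 3/3
(4,5)A 1/2
The smallest same-type fraction is 0/2 at (2,0), which reduces to 0/1. Any threshold above that leaves this agent unsatisfied.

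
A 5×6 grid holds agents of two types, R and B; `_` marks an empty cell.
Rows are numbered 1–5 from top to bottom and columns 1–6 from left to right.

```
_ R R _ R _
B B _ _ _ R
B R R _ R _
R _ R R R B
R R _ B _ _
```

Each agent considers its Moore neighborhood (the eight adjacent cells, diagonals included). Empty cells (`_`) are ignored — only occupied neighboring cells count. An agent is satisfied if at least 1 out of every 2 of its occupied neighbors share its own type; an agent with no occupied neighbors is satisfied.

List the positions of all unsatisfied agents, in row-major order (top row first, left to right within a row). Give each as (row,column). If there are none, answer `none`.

(1,2), (2,2), (4,6), (5,4)

Row 1: (1,2)R 1/3 not · (1,3)R 1/2 satisfied · (1,5)R 1/1 satisfied
Row 2: (2,1)B 2/4 satisfied · (2,2)B 2/6 not · (2,6)R 2/2 satisfied
Row 3: (3,1)B 2/4 satisfied · (3,2)R 3/6 satisfied · (3,3)R 3/4 satisfied · (3,5)R 3/4 satisfied
Row 4: (4,1)R 3/4 satisfied · (4,3)R 4/5 satisfied · (4,4)R 4/5 satisfied · (4,5)R 2/4 satisfied · (4,6)B 0/2 not
Row 5: (5,1)R 2/2 satisfied · (5,2)R 3/3 satisfied · (5,4)B 0/3 not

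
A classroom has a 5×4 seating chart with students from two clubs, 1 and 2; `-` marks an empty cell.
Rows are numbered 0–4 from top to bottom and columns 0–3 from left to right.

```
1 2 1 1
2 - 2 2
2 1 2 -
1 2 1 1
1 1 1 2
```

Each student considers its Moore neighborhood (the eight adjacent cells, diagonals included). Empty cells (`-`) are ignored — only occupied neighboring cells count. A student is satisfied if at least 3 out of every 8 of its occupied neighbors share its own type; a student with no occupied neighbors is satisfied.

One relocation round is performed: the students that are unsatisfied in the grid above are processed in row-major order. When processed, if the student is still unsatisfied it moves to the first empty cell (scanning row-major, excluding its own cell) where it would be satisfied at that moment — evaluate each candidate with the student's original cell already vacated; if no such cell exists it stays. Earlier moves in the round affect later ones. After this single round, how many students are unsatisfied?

3

Initially unsatisfied (in order): (0,0), (0,2), (0,3), (2,1), (3,1), (4,3).
  (0,0) → (2,3).
  (0,2): no empty cell satisfies it; stays.
  (0,3): no empty cell satisfies it; stays.
  (2,1): no empty cell satisfies it; stays.
  (3,1) → (0,0).
  (4,3) → (1,1).
Resulting grid:
2 2 1 1
2 2 2 2
2 1 2 1
1 - 1 1
1 1 1 -
Unsatisfied now: (0,2), (0,3), (2,1).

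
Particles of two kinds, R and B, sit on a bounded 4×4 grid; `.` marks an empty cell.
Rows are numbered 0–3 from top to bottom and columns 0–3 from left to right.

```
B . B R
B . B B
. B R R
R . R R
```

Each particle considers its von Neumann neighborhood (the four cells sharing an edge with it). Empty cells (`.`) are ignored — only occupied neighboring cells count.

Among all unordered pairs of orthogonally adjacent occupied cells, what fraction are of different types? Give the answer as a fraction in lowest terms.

5/12

Scan each occupied cell's neighbors to the right and below so each pair is counted once.
From row 0: 2 unlike of 4 pairs (running 2/4).
From row 1: 2 unlike of 3 pairs (running 4/7).
From row 2: 1 unlike of 4 pairs (running 5/11).
From row 3: 0 unlike of 1 pairs (running 5/12).
Total adjacent occupied pairs: 12; unlike-type pairs: 5.
5/12 is already in lowest terms.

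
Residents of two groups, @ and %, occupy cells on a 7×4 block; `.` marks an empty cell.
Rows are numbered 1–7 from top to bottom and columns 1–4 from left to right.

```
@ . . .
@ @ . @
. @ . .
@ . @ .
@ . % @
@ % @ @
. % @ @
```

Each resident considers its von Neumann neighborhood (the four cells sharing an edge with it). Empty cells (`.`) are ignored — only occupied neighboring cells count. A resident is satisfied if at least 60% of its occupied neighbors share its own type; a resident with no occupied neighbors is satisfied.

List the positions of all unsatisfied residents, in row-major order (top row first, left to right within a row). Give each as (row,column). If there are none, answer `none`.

(4,3), (5,3), (5,4), (6,1), (6,2), (6,3), (7,2)

(1,1)@ 1/1 ok
(2,1)@ 2/2 ok
(2,2)@ 2/2 ok
(2,4)@ 0/0 ok
(3,2)@ 1/1 ok
(4,1)@ 1/1 ok
(4,3)@ 0/1 unhappy
(5,1)@ 2/2 ok
(5,3)% 0/3 unhappy
(5,4)@ 1/2 unhappy
(6,1)@ 1/2 unhappy
(6,2)% 1/3 unhappy
(6,3)@ 2/4 unhappy
(6,4)@ 3/3 ok
(7,2)% 1/2 unhappy
(7,3)@ 2/3 ok
(7,4)@ 2/2 ok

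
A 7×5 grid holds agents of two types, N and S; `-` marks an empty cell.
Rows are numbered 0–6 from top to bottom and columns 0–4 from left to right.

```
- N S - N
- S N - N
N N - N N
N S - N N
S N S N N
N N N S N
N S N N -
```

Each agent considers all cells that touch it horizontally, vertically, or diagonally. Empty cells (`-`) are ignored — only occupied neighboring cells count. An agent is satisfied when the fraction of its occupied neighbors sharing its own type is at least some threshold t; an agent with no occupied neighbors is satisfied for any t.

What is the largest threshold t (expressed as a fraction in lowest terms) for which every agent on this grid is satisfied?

(0,1)N 1/3
(0,2)S 1/3
(0,4)N 1/1
(1,1)S 1/5
(1,2)N 3/5
(1,4)N 3/3
(2,0)N 2/4
(2,1)N 3/5
(2,3)N 5/5
(2,4)N 4/4
(3,0)N 3/5
(3,1)S 2/6
(3,3)N 5/6
(3,4)N 5/5
(4,0)S 1/5
(4,1)N 4/7
(4,2)S 2/7
(4,3)N 5/7
(4,4)N 4/5
(5,0)N 3/5
(5,1)N 5/8
(5,2)N 5/8
(5,3)S 1/7
(5,4)N 3/4
(6,0)N 2/3
(6,1)S 0/5
(6,2)N 3/5
(6,3)N 3/4
The smallest same-type fraction is 0/5 at (6,1), which reduces to 0/1. Any threshold above that leaves this agent unsatisfied.

0/1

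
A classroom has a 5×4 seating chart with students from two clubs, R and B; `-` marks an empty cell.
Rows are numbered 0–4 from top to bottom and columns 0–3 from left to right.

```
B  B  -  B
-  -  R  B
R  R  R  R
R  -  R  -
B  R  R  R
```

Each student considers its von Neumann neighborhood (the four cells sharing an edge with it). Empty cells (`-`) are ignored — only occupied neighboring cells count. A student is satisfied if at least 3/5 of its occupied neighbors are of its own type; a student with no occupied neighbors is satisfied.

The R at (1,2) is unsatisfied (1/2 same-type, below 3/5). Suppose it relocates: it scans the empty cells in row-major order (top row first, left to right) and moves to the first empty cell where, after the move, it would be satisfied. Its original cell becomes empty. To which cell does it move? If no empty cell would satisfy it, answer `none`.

(3,1)

Vacating (1,2). Empty cells in order:
  (0,2): 0/2 same-type → still unsatisfied.
  (1,0): 1/2 same-type → still unsatisfied.
  (1,1): 1/2 same-type → still unsatisfied.
  (3,1): 4/4 same-type → satisfied — stop here.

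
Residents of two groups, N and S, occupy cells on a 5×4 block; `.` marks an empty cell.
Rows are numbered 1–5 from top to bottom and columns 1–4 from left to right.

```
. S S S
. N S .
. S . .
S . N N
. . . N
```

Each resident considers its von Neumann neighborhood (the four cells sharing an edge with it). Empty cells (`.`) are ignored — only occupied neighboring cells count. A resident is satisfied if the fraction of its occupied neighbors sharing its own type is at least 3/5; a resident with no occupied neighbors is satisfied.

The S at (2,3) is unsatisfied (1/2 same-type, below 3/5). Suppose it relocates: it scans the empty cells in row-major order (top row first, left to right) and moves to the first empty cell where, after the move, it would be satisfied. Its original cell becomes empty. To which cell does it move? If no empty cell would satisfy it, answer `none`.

Vacating (2,3). Empty cells in order:
  (1,1): 1/1 same-type → satisfied — stop here.

(1,1)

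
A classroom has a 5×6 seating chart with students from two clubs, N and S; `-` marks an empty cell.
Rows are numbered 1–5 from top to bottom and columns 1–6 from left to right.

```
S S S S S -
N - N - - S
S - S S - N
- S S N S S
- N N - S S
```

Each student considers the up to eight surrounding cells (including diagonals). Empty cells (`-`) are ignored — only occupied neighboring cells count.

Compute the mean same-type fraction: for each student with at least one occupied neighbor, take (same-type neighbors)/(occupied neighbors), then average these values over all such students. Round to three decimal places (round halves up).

Row 1: (1,1)S 1/2 · (1,2)S 2/4 · (1,3)S 2/3 · (1,4)S 2/3 · (1,5)S 2/2
Row 2: (2,1)N 0/3 · (2,3)N 0/5 · (2,6)S 1/2
Row 3: (3,1)S 1/2 · (3,3)S 3/5 · (3,4)S 3/5 · (3,6)N 0/3
Row 4: (4,2)S 3/5 · (4,3)S 3/6 · (4,4)N 1/6 · (4,5)S 4/6 · (4,6)S 3/4
Row 5: (5,2)N 1/3 · (5,3)N 2/4 · (5,5)S 3/4 · (5,6)S 3/3
Sum over 21 students: 1/2 + 2/4 + 2/3 + 2/3 + 2/2 + 0/3 + 0/5 + 1/2 + 1/2 + 3/5 + 3/5 + 0/3 + 3/5 + 3/6 + 1/6 + 4/6 + 3/4 + 1/3 + 2/4 + 3/4 + 3/3 = 54/5; mean = 54/5 ÷ 21 = 18/35 = 0.514285… → 0.514.

0.514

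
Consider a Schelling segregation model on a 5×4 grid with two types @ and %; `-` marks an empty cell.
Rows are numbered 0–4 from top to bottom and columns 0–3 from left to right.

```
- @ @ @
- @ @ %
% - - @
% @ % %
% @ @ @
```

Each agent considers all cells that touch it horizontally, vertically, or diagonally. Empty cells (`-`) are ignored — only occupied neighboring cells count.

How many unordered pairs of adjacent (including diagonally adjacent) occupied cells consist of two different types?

18

Scan each occupied cell's neighbors to the right and below (and the two forward diagonals) so each pair is counted once.
From row 0: 2 unlike of 9 pairs (running 2/9).
From row 1: 3 unlike of 5 pairs (running 5/14).
From row 2: 3 unlike of 4 pairs (running 8/18).
From row 3: 9 unlike of 13 pairs (running 17/31).
From row 4: 1 unlike of 3 pairs (running 18/34).
Total adjacent occupied pairs: 34; unlike-type pairs: 18.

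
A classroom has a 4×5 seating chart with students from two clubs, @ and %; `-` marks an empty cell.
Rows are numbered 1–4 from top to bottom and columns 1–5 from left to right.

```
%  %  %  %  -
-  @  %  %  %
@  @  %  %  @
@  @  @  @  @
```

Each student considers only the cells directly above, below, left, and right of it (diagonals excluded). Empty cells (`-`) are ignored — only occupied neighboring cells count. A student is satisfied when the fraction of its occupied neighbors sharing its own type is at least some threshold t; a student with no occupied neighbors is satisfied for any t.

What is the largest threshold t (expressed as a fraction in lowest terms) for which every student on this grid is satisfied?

1/3

Row 1: (1,1)% 1/1 · (1,2)% 2/3 · (1,3)% 3/3 · (1,4)% 2/2
Row 2: (2,2)@ 1/3 · (2,3)% 3/4 · (2,4)% 4/4 · (2,5)% 1/2
Row 3: (3,1)@ 2/2 · (3,2)@ 3/4 · (3,3)% 2/4 · (3,4)% 2/4 · (3,5)@ 1/3
Row 4: (4,1)@ 2/2 · (4,2)@ 3/3 · (4,3)@ 2/3 · (4,4)@ 2/3 · (4,5)@ 2/2
The smallest same-type fraction is 1/3 at (2,2), which reduces to 1/3. Any threshold above that leaves this student unsatisfied.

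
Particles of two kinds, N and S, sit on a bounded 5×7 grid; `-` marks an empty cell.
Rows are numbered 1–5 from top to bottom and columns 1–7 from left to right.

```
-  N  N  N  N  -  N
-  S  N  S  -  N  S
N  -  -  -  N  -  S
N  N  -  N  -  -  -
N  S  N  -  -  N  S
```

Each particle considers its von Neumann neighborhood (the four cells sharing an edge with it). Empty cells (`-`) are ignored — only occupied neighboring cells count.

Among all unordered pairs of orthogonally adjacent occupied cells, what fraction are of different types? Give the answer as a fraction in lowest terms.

Scan each occupied cell's neighbors to the right and below so each pair is counted once.
Row 1: N(1,2)–N(1,3)= N(1,2)–S(2,2)≠ N(1,3)–N(1,4)= N(1,3)–N(2,3)= N(1,4)–N(1,5)= N(1,4)–S(2,4)≠ N(1,7)–S(2,7)≠  → 3/7 unlike.
Row 2: S(2,2)–N(2,3)≠ N(2,3)–S(2,4)≠ N(2,6)–S(2,7)≠ S(2,7)–S(3,7)=  → 3/4 unlike.
Row 3: N(3,1)–N(4,1)=  → 0/1 unlike.
Row 4: N(4,1)–N(4,2)= N(4,1)–N(5,1)= N(4,2)–S(5,2)≠  → 1/3 unlike.
Row 5: N(5,1)–S(5,2)≠ S(5,2)–N(5,3)≠ N(5,6)–S(5,7)≠  → 3/3 unlike.
Total adjacent occupied pairs: 18; unlike-type pairs: 10.
10/18 reduces to 5/9.

5/9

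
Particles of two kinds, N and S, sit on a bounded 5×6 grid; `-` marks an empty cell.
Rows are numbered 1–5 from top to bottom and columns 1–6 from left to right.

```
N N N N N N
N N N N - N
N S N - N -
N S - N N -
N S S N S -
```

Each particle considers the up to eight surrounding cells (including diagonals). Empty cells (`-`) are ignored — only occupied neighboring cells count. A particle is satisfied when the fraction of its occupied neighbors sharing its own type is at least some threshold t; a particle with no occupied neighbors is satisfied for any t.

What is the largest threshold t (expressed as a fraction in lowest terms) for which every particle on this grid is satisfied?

0/1

Row 1: (1,1)N 3/3 · (1,2)N 5/5 · (1,3)N 5/5 · (1,4)N 4/4 · (1,5)N 4/4 · (1,6)N 2/2
Row 2: (2,1)N 4/5 · (2,2)N 7/8 · (2,3)N 6/7 · (2,4)N 6/6 · (2,6)N 3/3
Row 3: (3,1)N 3/5 · (3,2)S 1/7 · (3,3)N 4/6 · (3,5)N 4/4
Row 4: (4,1)N 2/5 · (4,2)S 3/7 · (4,4)N 4/6 · (4,5)N 3/4
Row 5: (5,1)N 1/3 · (5,2)S 2/4 · (5,3)S 2/4 · (5,4)N 2/4 · (5,5)S 0/3
The smallest same-type fraction is 0/3 at (5,5), which reduces to 0/1. Any threshold above that leaves this particle unsatisfied.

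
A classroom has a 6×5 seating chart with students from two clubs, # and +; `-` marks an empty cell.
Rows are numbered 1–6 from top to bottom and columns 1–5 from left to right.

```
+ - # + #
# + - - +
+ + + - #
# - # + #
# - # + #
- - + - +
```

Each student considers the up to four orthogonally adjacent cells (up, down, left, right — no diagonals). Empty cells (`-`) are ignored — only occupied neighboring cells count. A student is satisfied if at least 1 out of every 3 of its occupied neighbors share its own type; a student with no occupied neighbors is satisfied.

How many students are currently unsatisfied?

8

Row 1: (1,1)+ 0/1 ✗ · (1,3)# 0/1 ✗ · (1,4)+ 0/2 ✗ · (1,5)# 0/2 ✗
Row 2: (2,1)# 0/3 ✗ · (2,2)+ 1/2 ✓ · (2,5)+ 0/2 ✗
Row 3: (3,1)+ 1/3 ✓ · (3,2)+ 3/3 ✓ · (3,3)+ 1/2 ✓ · (3,5)# 1/2 ✓
Row 4: (4,1)# 1/2 ✓ · (4,3)# 1/3 ✓ · (4,4)+ 1/3 ✓ · (4,5)# 2/3 ✓
Row 5: (5,1)# 1/1 ✓ · (5,3)# 1/3 ✓ · (5,4)+ 1/3 ✓ · (5,5)# 1/3 ✓
Row 6: (6,3)+ 0/1 ✗ · (6,5)+ 0/1 ✗
Unsatisfied: (1,1), (1,3), (1,4), (1,5), (2,1), (2,5), (6,3), (6,5) — 8 in total.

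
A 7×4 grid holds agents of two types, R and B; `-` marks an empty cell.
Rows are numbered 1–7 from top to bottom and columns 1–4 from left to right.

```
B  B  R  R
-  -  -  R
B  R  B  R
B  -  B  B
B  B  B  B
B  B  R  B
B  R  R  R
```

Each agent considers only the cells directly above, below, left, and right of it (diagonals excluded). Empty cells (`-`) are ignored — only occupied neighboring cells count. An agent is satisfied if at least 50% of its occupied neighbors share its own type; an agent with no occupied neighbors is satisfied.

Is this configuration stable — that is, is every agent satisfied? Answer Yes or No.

Row 1: (1,1)B 1/1 ok · (1,2)B 1/2 ok · (1,3)R 1/2 ok · (1,4)R 2/2 ok
Row 2: (2,4)R 2/2 ok
Row 3: (3,1)B 1/2 ok · (3,2)R 0/2 unhappy · (3,3)B 1/3 unhappy · (3,4)R 1/3 unhappy
Row 4: (4,1)B 2/2 ok · (4,3)B 3/3 ok · (4,4)B 2/3 ok
Row 5: (5,1)B 3/3 ok · (5,2)B 3/3 ok · (5,3)B 3/4 ok · (5,4)B 3/3 ok
Row 6: (6,1)B 3/3 ok · (6,2)B 2/4 ok · (6,3)R 1/4 unhappy · (6,4)B 1/3 unhappy
Row 7: (7,1)B 1/2 ok · (7,2)R 1/3 unhappy · (7,3)R 3/3 ok · (7,4)R 1/2 ok
For instance (3,2) has only 0/2 same-type neighbors, below 1/2.

No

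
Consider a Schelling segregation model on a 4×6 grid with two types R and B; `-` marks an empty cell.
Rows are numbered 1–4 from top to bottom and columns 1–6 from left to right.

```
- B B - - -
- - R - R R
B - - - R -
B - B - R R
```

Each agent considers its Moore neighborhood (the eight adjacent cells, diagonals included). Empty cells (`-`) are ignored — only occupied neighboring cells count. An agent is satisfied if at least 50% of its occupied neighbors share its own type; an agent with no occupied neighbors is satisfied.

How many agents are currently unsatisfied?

(1,2)B 1/2 ✓
(1,3)B 1/2 ✓
(2,3)R 0/2 ✗
(2,5)R 2/2 ✓
(2,6)R 2/2 ✓
(3,1)B 1/1 ✓
(3,5)R 4/4 ✓
(4,1)B 1/1 ✓
(4,3)B 0/0 ✓
(4,5)R 2/2 ✓
(4,6)R 2/2 ✓
Unsatisfied: (2,3) — 1 in total.

1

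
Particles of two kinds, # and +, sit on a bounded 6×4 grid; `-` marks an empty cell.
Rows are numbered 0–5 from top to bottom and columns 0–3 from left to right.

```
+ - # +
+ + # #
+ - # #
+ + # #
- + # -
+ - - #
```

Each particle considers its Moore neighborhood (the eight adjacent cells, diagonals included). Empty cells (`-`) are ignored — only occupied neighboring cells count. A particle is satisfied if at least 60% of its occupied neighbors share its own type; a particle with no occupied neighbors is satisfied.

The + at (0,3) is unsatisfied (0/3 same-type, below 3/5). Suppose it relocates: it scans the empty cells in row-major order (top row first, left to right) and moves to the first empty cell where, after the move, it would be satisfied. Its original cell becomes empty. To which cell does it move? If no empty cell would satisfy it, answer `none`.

Vacating (0,3). Empty cells in order:
  (0,1): 3/5 same-type → satisfied — stop here.

(0,1)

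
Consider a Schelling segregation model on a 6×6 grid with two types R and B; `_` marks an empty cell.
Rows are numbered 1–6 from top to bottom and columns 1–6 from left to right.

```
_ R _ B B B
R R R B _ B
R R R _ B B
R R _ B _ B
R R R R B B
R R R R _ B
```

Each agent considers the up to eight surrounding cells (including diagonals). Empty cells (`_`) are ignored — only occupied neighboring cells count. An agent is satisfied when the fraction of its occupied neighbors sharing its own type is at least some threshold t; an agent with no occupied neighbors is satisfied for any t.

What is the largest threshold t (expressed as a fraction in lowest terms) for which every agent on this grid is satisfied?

2/5

(1,2)R 3/3
(1,4)B 2/3
(1,5)B 4/4
(1,6)B 2/2
(2,1)R 4/4
(2,2)R 6/6
(2,3)R 4/6
(2,4)B 3/5
(2,6)B 4/4
(3,1)R 5/5
(3,2)R 7/7
(3,3)R 4/6
(3,5)B 5/5
(3,6)B 3/3
(4,1)R 5/5
(4,2)R 7/7
(4,4)B 2/5
(4,6)B 4/4
(5,1)R 5/5
(5,2)R 7/7
(5,3)R 6/7
(5,4)R 3/5
(5,5)B 4/6
(5,6)B 3/3
(6,1)R 3/3
(6,2)R 5/5
(6,3)R 5/5
(6,4)R 3/4
(6,6)B 2/2
The smallest same-type fraction is 2/5 at (4,4), which reduces to 2/5. Any threshold above that leaves this agent unsatisfied.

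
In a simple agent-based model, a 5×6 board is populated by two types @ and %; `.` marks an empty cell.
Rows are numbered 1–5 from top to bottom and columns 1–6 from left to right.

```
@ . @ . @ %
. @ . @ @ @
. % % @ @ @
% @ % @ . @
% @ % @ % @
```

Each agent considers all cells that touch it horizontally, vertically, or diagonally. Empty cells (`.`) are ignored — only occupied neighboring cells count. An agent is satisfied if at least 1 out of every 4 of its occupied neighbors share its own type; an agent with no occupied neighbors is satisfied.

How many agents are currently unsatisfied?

(1,1)@ 1/1 satisfied
(1,3)@ 2/2 satisfied
(1,5)@ 3/4 satisfied
(1,6)% 0/3 not
(2,2)@ 2/4 satisfied
(2,4)@ 5/6 satisfied
(2,5)@ 6/7 satisfied
(2,6)@ 4/5 satisfied
(3,2)% 3/5 satisfied
(3,3)% 2/7 satisfied
(3,4)@ 4/6 satisfied
(3,5)@ 7/7 satisfied
(3,6)@ 4/4 satisfied
(4,1)% 2/4 satisfied
(4,2)@ 1/7 not
(4,3)% 3/8 satisfied
(4,4)@ 3/7 satisfied
(4,6)@ 3/4 satisfied
(5,1)% 1/3 satisfied
(5,2)@ 1/5 not
(5,3)% 1/5 not
(5,4)@ 1/4 satisfied
(5,5)% 0/4 not
(5,6)@ 1/2 satisfied
Unsatisfied: (1,6), (4,2), (5,2), (5,3), (5,5) — 5 in total.

5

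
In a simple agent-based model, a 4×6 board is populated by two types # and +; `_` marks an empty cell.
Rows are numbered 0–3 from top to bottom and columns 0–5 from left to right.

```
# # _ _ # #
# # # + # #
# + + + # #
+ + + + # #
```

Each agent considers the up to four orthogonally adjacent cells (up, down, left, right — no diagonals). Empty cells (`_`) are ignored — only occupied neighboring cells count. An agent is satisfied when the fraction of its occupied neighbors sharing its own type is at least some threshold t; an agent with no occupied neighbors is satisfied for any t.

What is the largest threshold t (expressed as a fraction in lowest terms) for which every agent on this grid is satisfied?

1/3

(0,0)# 2/2
(0,1)# 2/2
(0,4)# 2/2
(0,5)# 2/2
(1,0)# 3/3
(1,1)# 3/4
(1,2)# 1/3
(1,3)+ 1/3
(1,4)# 3/4
(1,5)# 3/3
(2,0)# 1/3
(2,1)+ 2/4
(2,2)+ 3/4
(2,3)+ 3/4
(2,4)# 3/4
(2,5)# 3/3
(3,0)+ 1/2
(3,1)+ 3/3
(3,2)+ 3/3
(3,3)+ 2/3
(3,4)# 2/3
(3,5)# 2/2
The smallest same-type fraction is 1/3 at (1,2), which reduces to 1/3. Any threshold above that leaves this agent unsatisfied.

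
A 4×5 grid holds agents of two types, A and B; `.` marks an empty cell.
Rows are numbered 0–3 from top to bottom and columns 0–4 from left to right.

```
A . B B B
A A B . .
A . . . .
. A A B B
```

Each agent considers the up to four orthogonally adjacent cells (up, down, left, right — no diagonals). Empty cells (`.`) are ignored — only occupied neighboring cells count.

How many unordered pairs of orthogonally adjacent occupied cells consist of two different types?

2

Scan each occupied cell's neighbors to the right and below so each pair is counted once.
Row 0: A(0,0)–A(1,0)= B(0,2)–B(0,3)= B(0,2)–B(1,2)= B(0,3)–B(0,4)=  → 0/4 unlike.
Row 1: A(1,0)–A(1,1)= A(1,0)–A(2,0)= A(1,1)–B(1,2)≠  → 1/3 unlike.
Row 3: A(3,1)–A(3,2)= A(3,2)–B(3,3)≠ B(3,3)–B(3,4)=  → 1/3 unlike.
Total adjacent occupied pairs: 10; unlike-type pairs: 2.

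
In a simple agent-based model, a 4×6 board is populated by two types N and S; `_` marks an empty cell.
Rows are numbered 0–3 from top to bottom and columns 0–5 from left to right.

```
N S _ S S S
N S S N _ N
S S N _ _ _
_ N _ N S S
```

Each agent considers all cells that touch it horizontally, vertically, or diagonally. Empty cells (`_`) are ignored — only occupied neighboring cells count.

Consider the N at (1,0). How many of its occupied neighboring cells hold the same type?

1

Occupied neighbors of (1,0): (0,0)=N, (0,1)=S, (1,1)=S, (2,0)=S, (2,1)=S.
Same type (N): 1 of 5.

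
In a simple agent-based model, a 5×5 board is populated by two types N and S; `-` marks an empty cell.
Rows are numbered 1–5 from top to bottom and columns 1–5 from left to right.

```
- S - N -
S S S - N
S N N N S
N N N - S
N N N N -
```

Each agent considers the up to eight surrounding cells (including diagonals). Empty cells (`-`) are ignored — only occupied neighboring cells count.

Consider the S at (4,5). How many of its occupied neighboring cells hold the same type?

Occupied neighbors of (4,5): (3,4)=N, (3,5)=S, (5,4)=N.
Same type (S): 1 of 3.

1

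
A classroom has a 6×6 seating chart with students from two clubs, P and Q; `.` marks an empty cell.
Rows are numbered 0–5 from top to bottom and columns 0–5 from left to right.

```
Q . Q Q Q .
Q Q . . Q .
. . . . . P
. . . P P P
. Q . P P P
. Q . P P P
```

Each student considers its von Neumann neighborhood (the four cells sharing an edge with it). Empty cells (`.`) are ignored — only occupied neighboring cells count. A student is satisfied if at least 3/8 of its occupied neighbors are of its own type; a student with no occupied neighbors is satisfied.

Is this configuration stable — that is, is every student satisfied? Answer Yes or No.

Yes

Row 0: (0,0)Q 1/1 satisfied · (0,2)Q 1/1 satisfied · (0,3)Q 2/2 satisfied · (0,4)Q 2/2 satisfied
Row 1: (1,0)Q 2/2 satisfied · (1,1)Q 1/1 satisfied · (1,4)Q 1/1 satisfied
Row 2: (2,5)P 1/1 satisfied
Row 3: (3,3)P 2/2 satisfied · (3,4)P 3/3 satisfied · (3,5)P 3/3 satisfied
Row 4: (4,1)Q 1/1 satisfied · (4,3)P 3/3 satisfied · (4,4)P 4/4 satisfied · (4,5)P 3/3 satisfied
Row 5: (5,1)Q 1/1 satisfied · (5,3)P 2/2 satisfied · (5,4)P 3/3 satisfied · (5,5)P 2/2 satisfied
All meet the threshold, so the configuration is stable.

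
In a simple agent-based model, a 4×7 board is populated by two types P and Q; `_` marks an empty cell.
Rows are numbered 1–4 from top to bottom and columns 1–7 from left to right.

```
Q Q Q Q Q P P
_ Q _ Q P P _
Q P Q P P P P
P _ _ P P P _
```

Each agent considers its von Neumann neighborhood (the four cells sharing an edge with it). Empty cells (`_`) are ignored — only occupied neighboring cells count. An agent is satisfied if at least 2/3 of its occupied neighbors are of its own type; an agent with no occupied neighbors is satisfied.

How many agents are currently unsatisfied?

(1,1)Q 1/1 ✓
(1,2)Q 3/3 ✓
(1,3)Q 2/2 ✓
(1,4)Q 3/3 ✓
(1,5)Q 1/3 ✗
(1,6)P 2/3 ✓
(1,7)P 1/1 ✓
(2,2)Q 1/2 ✗
(2,4)Q 1/3 ✗
(2,5)P 2/4 ✗
(2,6)P 3/3 ✓
(3,1)Q 0/2 ✗
(3,2)P 0/3 ✗
(3,3)Q 0/2 ✗
(3,4)P 2/4 ✗
(3,5)P 4/4 ✓
(3,6)P 4/4 ✓
(3,7)P 1/1 ✓
(4,1)P 0/1 ✗
(4,4)P 2/2 ✓
(4,5)P 3/3 ✓
(4,6)P 2/2 ✓
Unsatisfied: (1,5), (2,2), (2,4), (2,5), (3,1), (3,2), (3,3), (3,4), (4,1) — 9 in total.

9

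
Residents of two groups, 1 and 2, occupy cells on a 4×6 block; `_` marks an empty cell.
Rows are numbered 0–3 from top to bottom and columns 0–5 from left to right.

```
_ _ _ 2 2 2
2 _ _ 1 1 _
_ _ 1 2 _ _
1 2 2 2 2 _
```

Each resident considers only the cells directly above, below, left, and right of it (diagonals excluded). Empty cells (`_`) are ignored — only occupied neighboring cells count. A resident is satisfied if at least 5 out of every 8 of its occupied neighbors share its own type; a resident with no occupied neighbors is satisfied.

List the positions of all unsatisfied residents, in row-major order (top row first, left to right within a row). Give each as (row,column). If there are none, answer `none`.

(0,3)2 1/2 not
(0,4)2 2/3 satisfied
(0,5)2 1/1 satisfied
(1,0)2 0/0 satisfied
(1,3)1 1/3 not
(1,4)1 1/2 not
(2,2)1 0/2 not
(2,3)2 1/3 not
(3,0)1 0/1 not
(3,1)2 1/2 not
(3,2)2 2/3 satisfied
(3,3)2 3/3 satisfied
(3,4)2 1/1 satisfied

(0,3), (1,3), (1,4), (2,2), (2,3), (3,0), (3,1)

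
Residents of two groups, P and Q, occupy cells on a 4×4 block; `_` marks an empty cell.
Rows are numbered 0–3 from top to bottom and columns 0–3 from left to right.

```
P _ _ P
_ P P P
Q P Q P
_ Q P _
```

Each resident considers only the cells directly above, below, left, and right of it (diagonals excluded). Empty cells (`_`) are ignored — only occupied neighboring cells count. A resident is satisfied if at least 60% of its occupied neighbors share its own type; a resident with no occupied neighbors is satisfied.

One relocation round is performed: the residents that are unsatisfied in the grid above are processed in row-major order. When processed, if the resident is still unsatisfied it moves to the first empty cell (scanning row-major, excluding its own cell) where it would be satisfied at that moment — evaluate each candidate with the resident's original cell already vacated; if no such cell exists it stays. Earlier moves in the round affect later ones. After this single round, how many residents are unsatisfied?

0

Initially unsatisfied (in order): (2,0), (2,1), (2,2), (2,3), (3,1), (3,2).
  (2,0) → (3,0).
  (2,1) → (0,1).
  (2,2) → (2,0).
  (2,3): now satisfied by earlier moves; stays.
  (3,1): no empty cell satisfies it; stays.
  (3,2) → (0,2).
Resulting grid:
P P P P
_ P P P
Q _ _ P
Q Q _ _
All satisfied now.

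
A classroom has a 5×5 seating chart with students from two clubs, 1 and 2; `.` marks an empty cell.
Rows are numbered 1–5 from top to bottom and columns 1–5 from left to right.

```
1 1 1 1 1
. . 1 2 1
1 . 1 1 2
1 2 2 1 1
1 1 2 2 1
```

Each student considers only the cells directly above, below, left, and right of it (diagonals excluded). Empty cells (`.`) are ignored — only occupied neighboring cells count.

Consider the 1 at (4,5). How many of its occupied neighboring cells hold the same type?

Occupied neighbors of (4,5): (3,5)=2, (5,5)=1, (4,4)=1.
Same type (1): 2 of 3.

2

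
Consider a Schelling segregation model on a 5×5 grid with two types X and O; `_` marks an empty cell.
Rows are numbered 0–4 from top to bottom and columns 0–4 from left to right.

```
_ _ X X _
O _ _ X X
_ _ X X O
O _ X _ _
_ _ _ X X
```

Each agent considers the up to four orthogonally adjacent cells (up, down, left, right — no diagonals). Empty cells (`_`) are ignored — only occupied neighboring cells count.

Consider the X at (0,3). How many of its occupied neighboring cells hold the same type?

Occupied neighbors of (0,3): (1,3)=X, (0,2)=X.
Same type (X): 2 of 2.

2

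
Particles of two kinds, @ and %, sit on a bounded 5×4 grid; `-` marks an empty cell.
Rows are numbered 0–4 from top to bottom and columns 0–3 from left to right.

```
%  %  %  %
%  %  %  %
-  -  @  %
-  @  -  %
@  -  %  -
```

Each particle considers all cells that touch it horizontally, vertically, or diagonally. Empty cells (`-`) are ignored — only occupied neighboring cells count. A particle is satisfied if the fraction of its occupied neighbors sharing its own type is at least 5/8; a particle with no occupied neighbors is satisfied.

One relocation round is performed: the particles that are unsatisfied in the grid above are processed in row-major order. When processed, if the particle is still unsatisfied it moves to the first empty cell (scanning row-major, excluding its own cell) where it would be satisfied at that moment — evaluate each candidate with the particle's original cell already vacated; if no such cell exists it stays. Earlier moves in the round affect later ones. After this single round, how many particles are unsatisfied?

Initially unsatisfied (in order): (2,2), (4,2).
  (2,2) → (3,0).
  (4,2) → (2,2).
Resulting grid:
% % % %
% % % %
- - % %
@ @ - %
@ - - -
All satisfied now.

0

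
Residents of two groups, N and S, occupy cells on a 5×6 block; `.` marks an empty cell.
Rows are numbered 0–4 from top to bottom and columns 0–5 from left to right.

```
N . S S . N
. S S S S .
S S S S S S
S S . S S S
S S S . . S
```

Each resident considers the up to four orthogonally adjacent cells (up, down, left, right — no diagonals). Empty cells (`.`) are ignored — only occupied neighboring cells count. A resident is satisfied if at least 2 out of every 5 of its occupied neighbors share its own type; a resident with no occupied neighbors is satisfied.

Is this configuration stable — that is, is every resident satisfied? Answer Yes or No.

(0,0)N 0/0 satisfied
(0,2)S 2/2 satisfied
(0,3)S 2/2 satisfied
(0,5)N 0/0 satisfied
(1,1)S 2/2 satisfied
(1,2)S 4/4 satisfied
(1,3)S 4/4 satisfied
(1,4)S 2/2 satisfied
(2,0)S 2/2 satisfied
(2,1)S 4/4 satisfied
(2,2)S 3/3 satisfied
(2,3)S 4/4 satisfied
(2,4)S 4/4 satisfied
(2,5)S 2/2 satisfied
(3,0)S 3/3 satisfied
(3,1)S 3/3 satisfied
(3,3)S 2/2 satisfied
(3,4)S 3/3 satisfied
(3,5)S 3/3 satisfied
(4,0)S 2/2 satisfied
(4,1)S 3/3 satisfied
(4,2)S 1/1 satisfied
(4,5)S 1/1 satisfied
All meet the threshold, so the configuration is stable.

Yes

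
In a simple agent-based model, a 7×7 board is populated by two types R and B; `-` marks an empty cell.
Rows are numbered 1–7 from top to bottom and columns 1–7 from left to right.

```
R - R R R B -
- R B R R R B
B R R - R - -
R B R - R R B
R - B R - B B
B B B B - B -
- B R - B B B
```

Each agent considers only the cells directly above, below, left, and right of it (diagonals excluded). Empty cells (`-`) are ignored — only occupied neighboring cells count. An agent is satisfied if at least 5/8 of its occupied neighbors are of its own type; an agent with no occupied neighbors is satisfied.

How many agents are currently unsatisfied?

20

(1,1)R 0/0 satisfied
(1,3)R 1/2 not
(1,4)R 3/3 satisfied
(1,5)R 2/3 satisfied
(1,6)B 0/2 not
(2,2)R 1/2 not
(2,3)B 0/4 not
(2,4)R 2/3 satisfied
(2,5)R 4/4 satisfied
(2,6)R 1/3 not
(2,7)B 0/1 not
(3,1)B 0/2 not
(3,2)R 2/4 not
(3,3)R 2/3 satisfied
(3,5)R 2/2 satisfied
(4,1)R 1/3 not
(4,2)B 0/3 not
(4,3)R 1/3 not
(4,5)R 2/2 satisfied
(4,6)R 1/3 not
(4,7)B 1/2 not
(5,1)R 1/2 not
(5,3)B 1/3 not
(5,4)R 0/2 not
(5,6)B 2/3 satisfied
(5,7)B 2/2 satisfied
(6,1)B 1/2 not
(6,2)B 3/3 satisfied
(6,3)B 3/4 satisfied
(6,4)B 1/2 not
(6,6)B 2/2 satisfied
(7,2)B 1/2 not
(7,3)R 0/2 not
(7,5)B 1/1 satisfied
(7,6)B 3/3 satisfied
(7,7)B 1/1 satisfied
Unsatisfied: (1,3), (1,6), (2,2), (2,3), (2,6), (2,7), (3,1), (3,2), (4,1), (4,2), (4,3), (4,6), (4,7), (5,1), (5,3), (5,4), (6,1), (6,4), (7,2), (7,3) — 20 in total.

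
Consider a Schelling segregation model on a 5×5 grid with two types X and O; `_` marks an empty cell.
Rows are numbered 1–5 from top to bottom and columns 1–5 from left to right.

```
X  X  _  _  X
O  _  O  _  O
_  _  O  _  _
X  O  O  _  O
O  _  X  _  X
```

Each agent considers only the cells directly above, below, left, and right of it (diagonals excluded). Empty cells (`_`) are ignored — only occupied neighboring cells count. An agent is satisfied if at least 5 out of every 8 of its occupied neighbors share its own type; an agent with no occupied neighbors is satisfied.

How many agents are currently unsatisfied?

10

Row 1: (1,1)X 1/2 not · (1,2)X 1/1 satisfied · (1,5)X 0/1 not
Row 2: (2,1)O 0/1 not · (2,3)O 1/1 satisfied · (2,5)O 0/1 not
Row 3: (3,3)O 2/2 satisfied
Row 4: (4,1)X 0/2 not · (4,2)O 1/2 not · (4,3)O 2/3 satisfied · (4,5)O 0/1 not
Row 5: (5,1)O 0/1 not · (5,3)X 0/1 not · (5,5)X 0/1 not
Unsatisfied: (1,1), (1,5), (2,1), (2,5), (4,1), (4,2), (4,5), (5,1), (5,3), (5,5) — 10 in total.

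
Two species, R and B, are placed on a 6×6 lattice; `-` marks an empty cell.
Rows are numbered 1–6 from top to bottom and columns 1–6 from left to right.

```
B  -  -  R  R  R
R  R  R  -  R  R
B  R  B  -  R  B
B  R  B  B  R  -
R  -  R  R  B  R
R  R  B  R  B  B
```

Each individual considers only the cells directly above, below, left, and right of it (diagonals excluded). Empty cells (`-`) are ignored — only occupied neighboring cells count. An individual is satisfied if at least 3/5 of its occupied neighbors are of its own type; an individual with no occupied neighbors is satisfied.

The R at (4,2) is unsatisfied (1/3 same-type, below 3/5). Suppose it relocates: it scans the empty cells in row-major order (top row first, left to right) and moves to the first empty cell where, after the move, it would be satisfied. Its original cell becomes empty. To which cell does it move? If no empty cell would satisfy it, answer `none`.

(1,3)

Vacating (4,2). Empty cells in order:
  (1,2): 1/2 same-type → still unsatisfied.
  (1,3): 2/2 same-type → satisfied — stop here.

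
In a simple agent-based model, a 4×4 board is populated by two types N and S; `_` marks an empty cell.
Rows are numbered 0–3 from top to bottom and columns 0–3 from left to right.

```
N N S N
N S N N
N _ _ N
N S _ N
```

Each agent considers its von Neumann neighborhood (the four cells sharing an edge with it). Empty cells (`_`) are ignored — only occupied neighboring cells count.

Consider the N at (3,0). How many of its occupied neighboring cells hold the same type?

Occupied neighbors of (3,0): (2,0)=N, (3,1)=S.
Same type (N): 1 of 2.

1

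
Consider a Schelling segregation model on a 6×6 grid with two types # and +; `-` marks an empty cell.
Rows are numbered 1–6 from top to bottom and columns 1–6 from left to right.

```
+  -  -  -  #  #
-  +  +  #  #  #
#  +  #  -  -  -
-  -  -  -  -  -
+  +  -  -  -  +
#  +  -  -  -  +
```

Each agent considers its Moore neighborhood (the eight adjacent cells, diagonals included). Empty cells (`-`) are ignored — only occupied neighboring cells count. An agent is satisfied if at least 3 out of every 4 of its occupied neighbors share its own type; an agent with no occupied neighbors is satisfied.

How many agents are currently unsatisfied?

9

(1,1)+ 1/1 satisfied
(1,5)# 4/4 satisfied
(1,6)# 3/3 satisfied
(2,2)+ 3/5 not
(2,3)+ 2/4 not
(2,4)# 3/4 satisfied
(2,5)# 4/4 satisfied
(2,6)# 3/3 satisfied
(3,1)# 0/2 not
(3,2)+ 2/4 not
(3,3)# 1/4 not
(5,1)+ 2/3 not
(5,2)+ 2/3 not
(5,6)+ 1/1 satisfied
(6,1)# 0/3 not
(6,2)+ 2/3 not
(6,6)+ 1/1 satisfied
Unsatisfied: (2,2), (2,3), (3,1), (3,2), (3,3), (5,1), (5,2), (6,1), (6,2) — 9 in total.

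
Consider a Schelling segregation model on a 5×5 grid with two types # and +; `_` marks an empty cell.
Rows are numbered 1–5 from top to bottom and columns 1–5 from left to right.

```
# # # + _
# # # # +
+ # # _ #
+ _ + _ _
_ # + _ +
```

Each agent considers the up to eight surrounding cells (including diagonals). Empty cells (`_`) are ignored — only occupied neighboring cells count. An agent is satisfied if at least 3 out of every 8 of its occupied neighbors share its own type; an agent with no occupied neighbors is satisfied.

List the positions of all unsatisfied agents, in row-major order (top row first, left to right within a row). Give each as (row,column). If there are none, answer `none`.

Row 1: (1,1)# 3/3 ✓ · (1,2)# 5/5 ✓ · (1,3)# 4/5 ✓ · (1,4)+ 1/4 ✗
Row 2: (2,1)# 4/5 ✓ · (2,2)# 7/8 ✓ · (2,3)# 6/7 ✓ · (2,4)# 4/6 ✓ · (2,5)+ 1/3 ✗
Row 3: (3,1)+ 1/4 ✗ · (3,2)# 4/7 ✓ · (3,3)# 4/5 ✓ · (3,5)# 1/2 ✓
Row 4: (4,1)+ 1/3 ✗ · (4,3)+ 1/4 ✗
Row 5: (5,2)# 0/3 ✗ · (5,3)+ 1/2 ✓ · (5,5)+ 0/0 ✓

(1,4), (2,5), (3,1), (4,1), (4,3), (5,2)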